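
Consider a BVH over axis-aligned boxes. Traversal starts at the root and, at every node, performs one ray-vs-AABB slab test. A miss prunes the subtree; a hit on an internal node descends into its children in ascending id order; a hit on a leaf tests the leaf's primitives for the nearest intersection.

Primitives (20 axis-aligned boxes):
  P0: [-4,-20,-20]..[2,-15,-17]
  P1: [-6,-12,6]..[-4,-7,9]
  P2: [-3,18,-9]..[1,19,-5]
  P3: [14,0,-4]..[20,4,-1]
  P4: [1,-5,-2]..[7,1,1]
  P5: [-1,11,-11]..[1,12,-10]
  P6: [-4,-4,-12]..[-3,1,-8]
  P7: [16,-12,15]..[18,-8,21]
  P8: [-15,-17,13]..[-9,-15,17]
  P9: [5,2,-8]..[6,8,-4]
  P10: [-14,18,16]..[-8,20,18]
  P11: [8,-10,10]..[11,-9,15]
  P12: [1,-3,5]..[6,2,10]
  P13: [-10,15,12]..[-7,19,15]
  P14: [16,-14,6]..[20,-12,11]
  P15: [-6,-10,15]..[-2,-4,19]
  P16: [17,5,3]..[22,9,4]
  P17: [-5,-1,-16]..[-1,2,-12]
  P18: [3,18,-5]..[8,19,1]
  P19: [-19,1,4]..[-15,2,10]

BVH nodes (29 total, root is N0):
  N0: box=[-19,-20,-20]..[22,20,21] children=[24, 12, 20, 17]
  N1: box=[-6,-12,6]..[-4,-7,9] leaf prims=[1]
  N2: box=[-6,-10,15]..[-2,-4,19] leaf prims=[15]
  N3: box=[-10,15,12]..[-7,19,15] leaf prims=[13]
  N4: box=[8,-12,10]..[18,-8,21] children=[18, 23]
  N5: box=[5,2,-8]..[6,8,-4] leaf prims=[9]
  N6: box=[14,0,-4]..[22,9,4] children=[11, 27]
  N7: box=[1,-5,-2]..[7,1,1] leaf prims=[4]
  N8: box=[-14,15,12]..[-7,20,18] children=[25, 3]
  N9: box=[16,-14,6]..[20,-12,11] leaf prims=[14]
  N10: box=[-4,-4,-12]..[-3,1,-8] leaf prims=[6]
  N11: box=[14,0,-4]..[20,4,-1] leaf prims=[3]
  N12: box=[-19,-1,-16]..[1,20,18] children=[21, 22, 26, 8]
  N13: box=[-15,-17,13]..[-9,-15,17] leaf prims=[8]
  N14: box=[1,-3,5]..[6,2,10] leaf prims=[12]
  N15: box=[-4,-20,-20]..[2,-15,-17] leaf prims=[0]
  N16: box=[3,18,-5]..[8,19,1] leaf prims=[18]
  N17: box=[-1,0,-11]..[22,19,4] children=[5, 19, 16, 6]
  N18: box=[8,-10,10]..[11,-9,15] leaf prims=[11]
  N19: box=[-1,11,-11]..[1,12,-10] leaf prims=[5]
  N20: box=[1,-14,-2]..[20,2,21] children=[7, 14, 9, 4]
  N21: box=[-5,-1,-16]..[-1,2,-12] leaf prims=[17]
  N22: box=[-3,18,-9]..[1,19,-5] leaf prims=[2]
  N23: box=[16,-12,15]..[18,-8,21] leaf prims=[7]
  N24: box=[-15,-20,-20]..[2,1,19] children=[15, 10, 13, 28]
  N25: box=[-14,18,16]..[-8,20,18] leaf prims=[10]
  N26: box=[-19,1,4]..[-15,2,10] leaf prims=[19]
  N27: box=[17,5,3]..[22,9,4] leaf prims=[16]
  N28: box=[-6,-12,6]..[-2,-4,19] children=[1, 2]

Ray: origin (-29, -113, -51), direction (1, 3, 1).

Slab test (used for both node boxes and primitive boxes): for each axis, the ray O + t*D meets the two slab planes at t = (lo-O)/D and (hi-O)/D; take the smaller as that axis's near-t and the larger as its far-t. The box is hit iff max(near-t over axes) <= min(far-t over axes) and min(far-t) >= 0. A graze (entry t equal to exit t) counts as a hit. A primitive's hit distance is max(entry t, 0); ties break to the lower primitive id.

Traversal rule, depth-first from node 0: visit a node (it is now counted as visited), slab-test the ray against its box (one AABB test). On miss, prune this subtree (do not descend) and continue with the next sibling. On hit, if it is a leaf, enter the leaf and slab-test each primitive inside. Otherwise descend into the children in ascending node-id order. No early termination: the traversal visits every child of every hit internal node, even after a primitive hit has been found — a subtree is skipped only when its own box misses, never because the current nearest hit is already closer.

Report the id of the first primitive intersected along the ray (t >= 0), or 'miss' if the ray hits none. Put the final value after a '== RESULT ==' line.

Trace the traversal:
N0 x:[10,51] y:[31,133/3] z:[31,72] -> hit [31,133/3], descend [12, 17, 20, 24]
  N12 x:[10,30] y:[112/3,133/3] z:[35,69] -> miss, prune
  N17 x:[28,51] y:[113/3,44] z:[40,55] -> hit [40,44], descend [5, 6, 16, 19]
    N5 x:[34,35] y:[115/3,121/3] z:[43,47] -> miss, prune
    N6 x:[43,51] y:[113/3,122/3] z:[47,55] -> miss, prune
    N16 x:[32,37] y:[131/3,44] z:[46,52] -> miss, prune
    N19 x:[28,30] y:[124/3,125/3] z:[40,41] -> miss, prune
  N20 x:[30,49] y:[33,115/3] z:[49,72] -> miss, prune
  N24 x:[14,31] y:[31,38] z:[31,70] -> hit [31,31], descend [10, 13, 15, 28]
    N10 x:[25,26] y:[109/3,38] z:[39,43] -> miss, prune
    N13 x:[14,20] y:[32,98/3] z:[64,68] -> miss, prune
    N15 x:[25,31] y:[31,98/3] z:[31,34] -> hit [31,31] leaf, test {P0@t=31}
    N28 x:[23,27] y:[101/3,109/3] z:[57,70] -> miss, prune

13 AABB tests over nodes [0, 12, 17, 5, 6, 16, 19, 20, 24, 10, 13, 15, 28]; 1 leaf entered; closest P0.

== RESULT ==
0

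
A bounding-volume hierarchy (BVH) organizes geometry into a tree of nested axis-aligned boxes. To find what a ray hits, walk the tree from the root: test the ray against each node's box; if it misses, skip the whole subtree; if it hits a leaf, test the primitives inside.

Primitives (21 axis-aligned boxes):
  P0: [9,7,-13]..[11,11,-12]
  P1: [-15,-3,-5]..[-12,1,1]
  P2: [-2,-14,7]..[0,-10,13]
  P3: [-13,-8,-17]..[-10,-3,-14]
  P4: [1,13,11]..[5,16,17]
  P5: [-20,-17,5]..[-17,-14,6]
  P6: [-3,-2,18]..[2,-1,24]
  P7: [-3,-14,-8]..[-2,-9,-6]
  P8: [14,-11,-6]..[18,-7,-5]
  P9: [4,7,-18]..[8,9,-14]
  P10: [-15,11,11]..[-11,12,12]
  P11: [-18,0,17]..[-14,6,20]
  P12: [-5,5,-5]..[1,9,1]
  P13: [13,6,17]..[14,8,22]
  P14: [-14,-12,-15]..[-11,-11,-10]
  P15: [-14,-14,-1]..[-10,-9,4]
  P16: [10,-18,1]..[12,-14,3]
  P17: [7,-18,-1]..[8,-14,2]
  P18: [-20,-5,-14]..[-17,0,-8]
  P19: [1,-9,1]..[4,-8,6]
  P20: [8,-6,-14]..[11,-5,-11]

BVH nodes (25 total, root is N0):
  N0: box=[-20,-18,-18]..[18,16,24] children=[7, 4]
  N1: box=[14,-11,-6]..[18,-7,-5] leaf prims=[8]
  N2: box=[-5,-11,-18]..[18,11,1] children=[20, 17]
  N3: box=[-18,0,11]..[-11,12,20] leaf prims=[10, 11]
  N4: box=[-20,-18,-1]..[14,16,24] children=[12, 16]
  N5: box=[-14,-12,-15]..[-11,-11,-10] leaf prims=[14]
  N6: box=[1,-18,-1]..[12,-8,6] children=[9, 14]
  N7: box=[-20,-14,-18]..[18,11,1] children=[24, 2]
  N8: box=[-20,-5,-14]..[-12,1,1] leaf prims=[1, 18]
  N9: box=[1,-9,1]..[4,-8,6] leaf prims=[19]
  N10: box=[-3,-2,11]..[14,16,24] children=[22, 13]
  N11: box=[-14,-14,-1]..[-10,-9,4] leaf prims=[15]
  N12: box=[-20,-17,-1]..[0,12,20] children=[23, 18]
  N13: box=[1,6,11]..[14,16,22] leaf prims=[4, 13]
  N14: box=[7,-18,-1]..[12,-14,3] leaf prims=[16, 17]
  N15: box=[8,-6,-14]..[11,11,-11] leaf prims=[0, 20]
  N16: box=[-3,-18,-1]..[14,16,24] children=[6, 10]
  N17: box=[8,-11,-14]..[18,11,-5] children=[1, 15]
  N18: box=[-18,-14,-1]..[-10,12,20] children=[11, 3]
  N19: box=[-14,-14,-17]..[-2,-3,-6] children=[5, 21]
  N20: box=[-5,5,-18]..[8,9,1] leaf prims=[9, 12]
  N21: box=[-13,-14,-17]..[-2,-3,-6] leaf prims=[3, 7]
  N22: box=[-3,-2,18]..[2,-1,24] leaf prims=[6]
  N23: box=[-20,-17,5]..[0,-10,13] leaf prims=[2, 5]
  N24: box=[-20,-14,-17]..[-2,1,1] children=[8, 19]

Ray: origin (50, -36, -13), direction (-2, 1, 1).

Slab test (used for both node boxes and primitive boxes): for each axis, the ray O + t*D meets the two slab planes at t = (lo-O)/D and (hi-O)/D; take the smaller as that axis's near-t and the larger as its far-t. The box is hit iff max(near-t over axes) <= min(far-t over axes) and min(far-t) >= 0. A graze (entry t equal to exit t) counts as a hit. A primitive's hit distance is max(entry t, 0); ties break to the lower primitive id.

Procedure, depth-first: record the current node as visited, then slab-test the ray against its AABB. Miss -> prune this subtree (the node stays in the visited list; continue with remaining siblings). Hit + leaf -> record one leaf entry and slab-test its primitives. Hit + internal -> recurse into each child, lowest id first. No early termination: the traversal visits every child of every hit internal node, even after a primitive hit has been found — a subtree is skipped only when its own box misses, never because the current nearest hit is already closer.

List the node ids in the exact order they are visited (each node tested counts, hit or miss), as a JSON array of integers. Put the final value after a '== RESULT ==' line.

Traverse from the root:
N0 x:[16,35] y:[18,52] z:[-5,37] -> hit [18,35], descend [4, 7]
  N4 x:[18,35] y:[18,52] z:[12,37] -> hit [18,35], descend [12, 16]
    N12 x:[25,35] y:[19,48] z:[12,33] -> hit [25,33], descend [18, 23]
      N18 x:[30,34] y:[22,48] z:[12,33] -> hit [30,33], descend [3, 11]
        N3 x:[61/2,34] y:[36,48] z:[24,33] -> miss, prune
        N11 x:[30,32] y:[22,27] z:[12,17] -> miss, prune
      N23 x:[25,35] y:[19,26] z:[18,26] -> hit [25,26] leaf, test {P2@t=25, P5(miss)}
    N16 x:[18,53/2] y:[18,52] z:[12,37] -> hit [18,53/2], descend [6, 10]
      N6 x:[19,49/2] y:[18,28] z:[12,19] -> hit [19,19], descend [9, 14]
        N9 x:[23,49/2] y:[27,28] z:[14,19] -> miss, prune
        N14 x:[19,43/2] y:[18,22] z:[12,16] -> miss, prune
      N10 x:[18,53/2] y:[34,52] z:[24,37] -> miss, prune
  N7 x:[16,35] y:[22,47] z:[-5,14] -> miss, prune

order=[0, 4, 12, 18, 3, 11, 23, 16, 6, 9, 14, 10, 7]  |boxes|=13  |leaves|=1  hit=P2

== RESULT ==
[0, 4, 12, 18, 3, 11, 23, 16, 6, 9, 14, 10, 7]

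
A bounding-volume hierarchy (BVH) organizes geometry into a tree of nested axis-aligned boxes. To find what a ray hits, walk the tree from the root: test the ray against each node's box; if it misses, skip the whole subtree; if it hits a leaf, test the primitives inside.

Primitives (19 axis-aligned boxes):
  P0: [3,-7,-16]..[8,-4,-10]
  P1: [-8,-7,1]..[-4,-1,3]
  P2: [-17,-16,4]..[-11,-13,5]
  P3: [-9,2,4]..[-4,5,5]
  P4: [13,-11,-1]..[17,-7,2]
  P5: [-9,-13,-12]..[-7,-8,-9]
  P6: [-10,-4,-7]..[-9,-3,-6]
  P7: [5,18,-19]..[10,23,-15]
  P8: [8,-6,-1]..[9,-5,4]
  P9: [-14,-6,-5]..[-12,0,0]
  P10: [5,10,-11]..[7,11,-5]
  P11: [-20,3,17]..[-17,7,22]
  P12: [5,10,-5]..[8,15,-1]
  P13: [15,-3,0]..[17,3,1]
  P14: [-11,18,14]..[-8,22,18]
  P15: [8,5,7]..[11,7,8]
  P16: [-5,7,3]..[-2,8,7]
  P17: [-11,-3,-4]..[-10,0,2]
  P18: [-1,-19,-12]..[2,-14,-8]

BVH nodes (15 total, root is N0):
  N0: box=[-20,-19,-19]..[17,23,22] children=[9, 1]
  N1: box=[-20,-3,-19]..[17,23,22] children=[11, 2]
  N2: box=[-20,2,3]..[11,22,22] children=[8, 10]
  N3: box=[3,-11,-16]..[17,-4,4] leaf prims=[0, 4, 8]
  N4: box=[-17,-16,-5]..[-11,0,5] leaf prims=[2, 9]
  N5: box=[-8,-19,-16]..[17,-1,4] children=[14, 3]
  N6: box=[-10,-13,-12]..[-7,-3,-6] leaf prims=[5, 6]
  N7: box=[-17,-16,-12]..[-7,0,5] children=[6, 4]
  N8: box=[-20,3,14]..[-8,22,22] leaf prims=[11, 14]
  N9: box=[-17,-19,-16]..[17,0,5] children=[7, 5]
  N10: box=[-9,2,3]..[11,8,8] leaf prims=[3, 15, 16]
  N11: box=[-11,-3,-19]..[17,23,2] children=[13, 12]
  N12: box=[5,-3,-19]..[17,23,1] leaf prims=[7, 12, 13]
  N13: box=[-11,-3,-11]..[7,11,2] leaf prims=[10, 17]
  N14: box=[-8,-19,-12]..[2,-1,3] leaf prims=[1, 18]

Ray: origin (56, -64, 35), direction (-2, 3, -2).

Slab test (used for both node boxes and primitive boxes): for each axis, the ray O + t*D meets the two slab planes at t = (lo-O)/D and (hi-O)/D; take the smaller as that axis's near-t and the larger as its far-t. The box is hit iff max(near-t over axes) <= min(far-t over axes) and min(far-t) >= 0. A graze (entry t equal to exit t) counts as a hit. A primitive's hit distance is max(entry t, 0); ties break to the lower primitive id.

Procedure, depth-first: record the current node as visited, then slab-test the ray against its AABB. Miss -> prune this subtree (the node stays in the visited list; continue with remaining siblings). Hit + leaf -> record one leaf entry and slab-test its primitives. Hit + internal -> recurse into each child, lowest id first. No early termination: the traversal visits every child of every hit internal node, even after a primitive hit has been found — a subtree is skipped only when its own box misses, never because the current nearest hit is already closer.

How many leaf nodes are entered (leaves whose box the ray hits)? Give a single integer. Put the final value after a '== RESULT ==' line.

Trace the traversal:
N0 x:[39/2,38] y:[15,29] z:[13/2,27] -> hit [39/2,27], descend [1, 9]
  N1 x:[39/2,38] y:[61/3,29] z:[13/2,27] -> hit [61/3,27], descend [2, 11]
    N2 x:[45/2,38] y:[22,86/3] z:[13/2,16] -> miss, prune
    N11 x:[39/2,67/2] y:[61/3,29] z:[33/2,27] -> hit [61/3,27], descend [12, 13]
      N12 x:[39/2,51/2] y:[61/3,29] z:[17,27] -> hit [61/3,51/2] leaf, test {P7(miss), P12(miss), P13(miss)}
      N13 x:[49/2,67/2] y:[61/3,25] z:[33/2,23] -> miss, prune
  N9 x:[39/2,73/2] y:[15,64/3] z:[15,51/2] -> hit [39/2,64/3], descend [5, 7]
    N5 x:[39/2,32] y:[15,21] z:[31/2,51/2] -> hit [39/2,21], descend [3, 14]
      N3 x:[39/2,53/2] y:[53/3,20] z:[31/2,51/2] -> hit [39/2,20] leaf, test {P0(miss), P4(miss), P8(miss)}
      N14 x:[27,32] y:[15,21] z:[16,47/2] -> miss, prune
    N7 x:[63/2,73/2] y:[16,64/3] z:[15,47/2] -> miss, prune

Visited [0, 1, 2, 11, 12, 13, 9, 5, 3, 14, 7]. Tests: 11 box, 2 leaf. Nearest: miss.

== RESULT ==
2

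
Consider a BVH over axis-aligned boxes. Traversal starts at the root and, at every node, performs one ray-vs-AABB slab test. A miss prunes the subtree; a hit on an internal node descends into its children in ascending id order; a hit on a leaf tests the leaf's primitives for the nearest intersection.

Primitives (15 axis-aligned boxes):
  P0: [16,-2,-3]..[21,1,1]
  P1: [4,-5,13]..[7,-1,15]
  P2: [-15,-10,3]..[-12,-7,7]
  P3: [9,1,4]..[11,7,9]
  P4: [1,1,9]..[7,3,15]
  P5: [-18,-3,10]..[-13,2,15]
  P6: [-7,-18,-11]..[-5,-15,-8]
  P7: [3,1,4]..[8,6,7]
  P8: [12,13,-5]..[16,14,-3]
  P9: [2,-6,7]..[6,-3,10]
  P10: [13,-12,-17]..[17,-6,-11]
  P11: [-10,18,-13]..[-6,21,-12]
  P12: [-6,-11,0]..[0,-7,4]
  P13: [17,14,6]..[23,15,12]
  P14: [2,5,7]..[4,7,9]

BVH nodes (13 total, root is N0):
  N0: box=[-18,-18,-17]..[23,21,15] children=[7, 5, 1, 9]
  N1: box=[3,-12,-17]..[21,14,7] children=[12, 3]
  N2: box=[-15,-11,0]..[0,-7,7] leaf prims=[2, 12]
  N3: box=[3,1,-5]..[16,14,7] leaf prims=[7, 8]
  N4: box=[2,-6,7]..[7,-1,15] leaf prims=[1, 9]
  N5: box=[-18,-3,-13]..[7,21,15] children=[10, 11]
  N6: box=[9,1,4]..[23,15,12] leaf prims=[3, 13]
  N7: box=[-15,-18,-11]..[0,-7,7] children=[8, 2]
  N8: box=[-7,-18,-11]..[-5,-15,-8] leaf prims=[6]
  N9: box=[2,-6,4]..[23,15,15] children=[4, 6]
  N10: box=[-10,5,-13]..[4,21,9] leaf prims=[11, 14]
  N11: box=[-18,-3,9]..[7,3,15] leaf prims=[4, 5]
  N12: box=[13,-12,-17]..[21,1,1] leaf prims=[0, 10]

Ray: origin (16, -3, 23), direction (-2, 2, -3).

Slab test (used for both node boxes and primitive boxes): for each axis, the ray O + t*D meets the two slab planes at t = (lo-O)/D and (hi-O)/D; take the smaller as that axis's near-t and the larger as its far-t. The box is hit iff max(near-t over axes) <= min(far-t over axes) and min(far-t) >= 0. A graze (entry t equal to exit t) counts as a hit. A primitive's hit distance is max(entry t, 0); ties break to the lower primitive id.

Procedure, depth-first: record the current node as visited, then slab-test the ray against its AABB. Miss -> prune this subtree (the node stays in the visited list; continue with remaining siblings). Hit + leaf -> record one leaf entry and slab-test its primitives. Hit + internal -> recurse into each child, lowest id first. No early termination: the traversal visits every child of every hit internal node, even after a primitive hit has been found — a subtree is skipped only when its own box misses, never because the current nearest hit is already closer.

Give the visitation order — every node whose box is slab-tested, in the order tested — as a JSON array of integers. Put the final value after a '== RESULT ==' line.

Trace the traversal:
N0 x:[-7/2,17] y:[-15/2,12] z:[8/3,40/3] -> hit [8/3,12], descend [1, 5, 7, 9]
  N1 x:[-5/2,13/2] y:[-9/2,17/2] z:[16/3,40/3] -> hit [16/3,13/2], descend [3, 12]
    N3 x:[0,13/2] y:[2,17/2] z:[16/3,28/3] -> hit [16/3,13/2] leaf, test {P7(miss), P8(miss)}
    N12 x:[-5/2,3/2] y:[-9/2,2] z:[22/3,40/3] -> miss, prune
  N5 x:[9/2,17] y:[0,12] z:[8/3,12] -> hit [9/2,12], descend [10, 11]
    N10 x:[6,13] y:[4,12] z:[14/3,12] -> hit [6,12] leaf, test {P11@t=35/3, P14(miss)}
    N11 x:[9/2,17] y:[0,3] z:[8/3,14/3] -> miss, prune
  N7 x:[8,31/2] y:[-15/2,-2] z:[16/3,34/3] -> miss, prune
  N9 x:[-7/2,7] y:[-3/2,9] z:[8/3,19/3] -> hit [8/3,19/3], descend [4, 6]
    N4 x:[9/2,7] y:[-3/2,1] z:[8/3,16/3] -> miss, prune
    N6 x:[-7/2,7/2] y:[2,9] z:[11/3,19/3] -> miss, prune

Visited [0, 1, 3, 12, 5, 10, 11, 7, 9, 4, 6]. Tests: 11 box, 2 leaf. Nearest: P11.

== RESULT ==
[0, 1, 3, 12, 5, 10, 11, 7, 9, 4, 6]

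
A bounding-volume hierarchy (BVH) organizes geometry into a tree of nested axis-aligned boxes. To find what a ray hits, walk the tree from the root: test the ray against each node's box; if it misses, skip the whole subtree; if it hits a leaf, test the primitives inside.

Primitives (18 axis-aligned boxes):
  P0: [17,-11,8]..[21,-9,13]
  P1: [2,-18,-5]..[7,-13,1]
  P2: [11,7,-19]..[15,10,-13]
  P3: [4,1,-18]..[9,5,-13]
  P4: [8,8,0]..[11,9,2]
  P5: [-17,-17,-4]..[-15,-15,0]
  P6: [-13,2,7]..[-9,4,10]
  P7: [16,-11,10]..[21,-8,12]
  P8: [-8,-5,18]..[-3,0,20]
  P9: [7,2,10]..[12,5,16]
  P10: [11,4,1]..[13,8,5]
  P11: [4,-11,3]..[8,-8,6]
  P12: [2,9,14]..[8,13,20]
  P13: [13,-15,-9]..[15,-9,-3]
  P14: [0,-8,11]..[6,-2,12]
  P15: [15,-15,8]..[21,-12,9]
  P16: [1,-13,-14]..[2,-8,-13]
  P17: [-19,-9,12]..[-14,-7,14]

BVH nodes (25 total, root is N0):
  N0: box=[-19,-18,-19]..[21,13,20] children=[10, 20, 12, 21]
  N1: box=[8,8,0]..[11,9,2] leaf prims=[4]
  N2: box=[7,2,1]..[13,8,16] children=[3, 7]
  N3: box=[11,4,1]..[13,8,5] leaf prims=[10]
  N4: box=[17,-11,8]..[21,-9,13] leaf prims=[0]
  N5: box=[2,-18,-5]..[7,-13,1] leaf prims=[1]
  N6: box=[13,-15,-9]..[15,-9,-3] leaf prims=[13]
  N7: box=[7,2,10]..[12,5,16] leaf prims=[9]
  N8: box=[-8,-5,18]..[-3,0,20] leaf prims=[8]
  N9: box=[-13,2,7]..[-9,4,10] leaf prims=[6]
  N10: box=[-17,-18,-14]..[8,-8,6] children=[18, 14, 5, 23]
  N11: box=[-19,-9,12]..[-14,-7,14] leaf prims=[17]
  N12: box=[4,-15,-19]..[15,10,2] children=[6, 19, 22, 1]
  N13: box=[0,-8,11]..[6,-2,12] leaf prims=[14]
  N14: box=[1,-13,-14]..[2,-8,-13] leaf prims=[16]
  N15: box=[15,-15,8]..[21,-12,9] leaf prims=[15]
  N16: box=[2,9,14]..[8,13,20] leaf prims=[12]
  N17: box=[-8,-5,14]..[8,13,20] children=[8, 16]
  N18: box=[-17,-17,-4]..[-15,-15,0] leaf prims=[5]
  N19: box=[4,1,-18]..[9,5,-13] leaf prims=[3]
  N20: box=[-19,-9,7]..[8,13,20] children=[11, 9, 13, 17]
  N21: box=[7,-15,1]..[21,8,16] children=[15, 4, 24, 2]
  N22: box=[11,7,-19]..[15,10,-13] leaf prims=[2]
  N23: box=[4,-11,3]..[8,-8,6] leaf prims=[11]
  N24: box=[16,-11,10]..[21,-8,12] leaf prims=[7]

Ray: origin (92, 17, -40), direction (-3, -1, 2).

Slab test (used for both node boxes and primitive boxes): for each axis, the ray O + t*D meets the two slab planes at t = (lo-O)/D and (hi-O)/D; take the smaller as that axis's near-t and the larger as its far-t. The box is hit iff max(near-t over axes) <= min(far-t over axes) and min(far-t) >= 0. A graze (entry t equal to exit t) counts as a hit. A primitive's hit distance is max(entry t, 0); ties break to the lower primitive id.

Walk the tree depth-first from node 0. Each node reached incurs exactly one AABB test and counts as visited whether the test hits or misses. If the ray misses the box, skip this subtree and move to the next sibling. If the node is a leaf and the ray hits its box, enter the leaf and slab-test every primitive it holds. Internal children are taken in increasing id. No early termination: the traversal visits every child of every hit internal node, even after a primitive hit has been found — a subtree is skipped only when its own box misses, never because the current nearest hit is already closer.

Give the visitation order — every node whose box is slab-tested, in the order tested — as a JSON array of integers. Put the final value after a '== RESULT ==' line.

Trace the traversal:
N0 x:[71/3,37] y:[4,35] z:[21/2,30] -> hit [71/3,30], descend [10, 12, 20, 21]
  N10 x:[28,109/3] y:[25,35] z:[13,23] -> miss, prune
  N12 x:[77/3,88/3] y:[7,32] z:[21/2,21] -> miss, prune
  N20 x:[28,37] y:[4,26] z:[47/2,30] -> miss, prune
  N21 x:[71/3,85/3] y:[9,32] z:[41/2,28] -> hit [71/3,28], descend [2, 4, 15, 24]
    N2 x:[79/3,85/3] y:[9,15] z:[41/2,28] -> miss, prune
    N4 x:[71/3,25] y:[26,28] z:[24,53/2] -> miss, prune
    N15 x:[71/3,77/3] y:[29,32] z:[24,49/2] -> miss, prune
    N24 x:[71/3,76/3] y:[25,28] z:[25,26] -> hit [25,76/3] leaf, test {P7@t=25}

Visited [0, 10, 12, 20, 21, 2, 4, 15, 24]. Tests: 9 box, 1 leaf. Nearest: P7.

== RESULT ==
[0, 10, 12, 20, 21, 2, 4, 15, 24]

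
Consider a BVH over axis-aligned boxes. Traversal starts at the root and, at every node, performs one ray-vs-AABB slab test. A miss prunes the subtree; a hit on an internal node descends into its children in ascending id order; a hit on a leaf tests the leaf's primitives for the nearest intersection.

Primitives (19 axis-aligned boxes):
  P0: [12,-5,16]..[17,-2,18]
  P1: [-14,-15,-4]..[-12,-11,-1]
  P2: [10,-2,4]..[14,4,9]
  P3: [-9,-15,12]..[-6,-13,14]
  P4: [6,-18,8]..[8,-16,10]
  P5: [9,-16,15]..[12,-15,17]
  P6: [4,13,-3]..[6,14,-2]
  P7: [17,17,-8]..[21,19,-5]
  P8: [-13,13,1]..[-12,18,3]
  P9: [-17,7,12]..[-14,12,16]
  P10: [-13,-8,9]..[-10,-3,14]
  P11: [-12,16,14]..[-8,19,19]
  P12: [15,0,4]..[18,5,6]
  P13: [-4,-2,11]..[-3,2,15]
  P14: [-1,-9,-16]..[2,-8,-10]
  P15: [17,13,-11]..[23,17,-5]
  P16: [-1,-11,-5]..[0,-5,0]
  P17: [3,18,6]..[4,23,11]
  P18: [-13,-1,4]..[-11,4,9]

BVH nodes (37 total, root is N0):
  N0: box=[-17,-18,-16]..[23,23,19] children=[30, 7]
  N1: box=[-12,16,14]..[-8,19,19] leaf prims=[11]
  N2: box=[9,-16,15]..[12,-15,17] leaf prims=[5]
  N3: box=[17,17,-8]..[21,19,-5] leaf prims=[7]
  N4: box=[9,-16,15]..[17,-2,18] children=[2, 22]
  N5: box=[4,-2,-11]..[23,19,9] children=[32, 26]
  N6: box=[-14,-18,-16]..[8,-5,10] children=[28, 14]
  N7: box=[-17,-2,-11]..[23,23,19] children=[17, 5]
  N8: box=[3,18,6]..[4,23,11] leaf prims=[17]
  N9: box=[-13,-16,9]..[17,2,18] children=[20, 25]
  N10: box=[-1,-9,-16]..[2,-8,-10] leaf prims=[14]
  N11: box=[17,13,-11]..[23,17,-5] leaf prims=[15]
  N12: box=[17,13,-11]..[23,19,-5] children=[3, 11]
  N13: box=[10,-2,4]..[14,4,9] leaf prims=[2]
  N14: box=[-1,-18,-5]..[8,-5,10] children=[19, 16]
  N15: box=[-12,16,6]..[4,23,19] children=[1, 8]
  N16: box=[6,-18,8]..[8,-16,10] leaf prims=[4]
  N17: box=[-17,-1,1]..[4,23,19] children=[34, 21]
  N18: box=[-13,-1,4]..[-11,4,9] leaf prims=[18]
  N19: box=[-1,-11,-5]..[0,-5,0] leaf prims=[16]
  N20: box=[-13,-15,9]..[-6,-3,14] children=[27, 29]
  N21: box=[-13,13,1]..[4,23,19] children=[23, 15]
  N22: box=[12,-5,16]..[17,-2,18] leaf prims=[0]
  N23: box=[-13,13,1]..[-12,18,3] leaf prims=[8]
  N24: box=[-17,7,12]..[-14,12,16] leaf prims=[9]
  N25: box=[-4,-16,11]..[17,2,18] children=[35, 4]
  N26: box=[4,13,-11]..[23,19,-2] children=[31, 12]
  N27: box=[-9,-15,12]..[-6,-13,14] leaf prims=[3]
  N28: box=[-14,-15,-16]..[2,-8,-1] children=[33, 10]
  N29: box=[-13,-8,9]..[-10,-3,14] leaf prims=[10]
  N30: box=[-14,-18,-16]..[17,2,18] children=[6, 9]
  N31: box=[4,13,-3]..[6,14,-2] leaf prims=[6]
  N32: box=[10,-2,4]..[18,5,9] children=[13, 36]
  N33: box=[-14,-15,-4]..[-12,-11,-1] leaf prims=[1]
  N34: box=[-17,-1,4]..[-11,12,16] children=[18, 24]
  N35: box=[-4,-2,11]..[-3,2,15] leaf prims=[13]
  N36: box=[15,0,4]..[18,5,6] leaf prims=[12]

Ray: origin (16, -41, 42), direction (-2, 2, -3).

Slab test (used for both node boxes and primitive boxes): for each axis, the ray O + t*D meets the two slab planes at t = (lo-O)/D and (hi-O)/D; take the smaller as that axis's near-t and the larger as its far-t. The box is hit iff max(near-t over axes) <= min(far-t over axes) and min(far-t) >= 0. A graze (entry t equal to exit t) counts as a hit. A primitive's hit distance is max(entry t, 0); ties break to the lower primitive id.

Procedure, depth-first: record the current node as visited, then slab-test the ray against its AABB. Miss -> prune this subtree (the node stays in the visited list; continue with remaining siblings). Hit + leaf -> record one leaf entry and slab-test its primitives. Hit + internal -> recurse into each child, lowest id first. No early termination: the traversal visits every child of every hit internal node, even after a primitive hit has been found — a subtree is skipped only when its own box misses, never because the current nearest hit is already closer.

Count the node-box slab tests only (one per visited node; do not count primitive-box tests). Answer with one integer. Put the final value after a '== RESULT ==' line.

Trace the traversal:
N0 x:[-7/2,33/2] y:[23/2,32] z:[23/3,58/3] -> hit [23/2,33/2], descend [7, 30]
  N7 x:[-7/2,33/2] y:[39/2,32] z:[23/3,53/3] -> miss, prune
  N30 x:[-1/2,15] y:[23/2,43/2] z:[8,58/3] -> hit [23/2,15], descend [6, 9]
    N6 x:[4,15] y:[23/2,18] z:[32/3,58/3] -> hit [23/2,15], descend [14, 28]
      N14 x:[4,17/2] y:[23/2,18] z:[32/3,47/3] -> miss, prune
      N28 x:[7,15] y:[13,33/2] z:[43/3,58/3] -> hit [43/3,15], descend [10, 33]
        N10 x:[7,17/2] y:[16,33/2] z:[52/3,58/3] -> miss, prune
        N33 x:[14,15] y:[13,15] z:[43/3,46/3] -> hit [43/3,15] leaf, test {P1@t=43/3}
    N9 x:[-1/2,29/2] y:[25/2,43/2] z:[8,11] -> miss, prune

Visited [0, 7, 30, 6, 14, 28, 10, 33, 9]. Tests: 9 box, 1 leaf. Nearest: P1.

== RESULT ==
9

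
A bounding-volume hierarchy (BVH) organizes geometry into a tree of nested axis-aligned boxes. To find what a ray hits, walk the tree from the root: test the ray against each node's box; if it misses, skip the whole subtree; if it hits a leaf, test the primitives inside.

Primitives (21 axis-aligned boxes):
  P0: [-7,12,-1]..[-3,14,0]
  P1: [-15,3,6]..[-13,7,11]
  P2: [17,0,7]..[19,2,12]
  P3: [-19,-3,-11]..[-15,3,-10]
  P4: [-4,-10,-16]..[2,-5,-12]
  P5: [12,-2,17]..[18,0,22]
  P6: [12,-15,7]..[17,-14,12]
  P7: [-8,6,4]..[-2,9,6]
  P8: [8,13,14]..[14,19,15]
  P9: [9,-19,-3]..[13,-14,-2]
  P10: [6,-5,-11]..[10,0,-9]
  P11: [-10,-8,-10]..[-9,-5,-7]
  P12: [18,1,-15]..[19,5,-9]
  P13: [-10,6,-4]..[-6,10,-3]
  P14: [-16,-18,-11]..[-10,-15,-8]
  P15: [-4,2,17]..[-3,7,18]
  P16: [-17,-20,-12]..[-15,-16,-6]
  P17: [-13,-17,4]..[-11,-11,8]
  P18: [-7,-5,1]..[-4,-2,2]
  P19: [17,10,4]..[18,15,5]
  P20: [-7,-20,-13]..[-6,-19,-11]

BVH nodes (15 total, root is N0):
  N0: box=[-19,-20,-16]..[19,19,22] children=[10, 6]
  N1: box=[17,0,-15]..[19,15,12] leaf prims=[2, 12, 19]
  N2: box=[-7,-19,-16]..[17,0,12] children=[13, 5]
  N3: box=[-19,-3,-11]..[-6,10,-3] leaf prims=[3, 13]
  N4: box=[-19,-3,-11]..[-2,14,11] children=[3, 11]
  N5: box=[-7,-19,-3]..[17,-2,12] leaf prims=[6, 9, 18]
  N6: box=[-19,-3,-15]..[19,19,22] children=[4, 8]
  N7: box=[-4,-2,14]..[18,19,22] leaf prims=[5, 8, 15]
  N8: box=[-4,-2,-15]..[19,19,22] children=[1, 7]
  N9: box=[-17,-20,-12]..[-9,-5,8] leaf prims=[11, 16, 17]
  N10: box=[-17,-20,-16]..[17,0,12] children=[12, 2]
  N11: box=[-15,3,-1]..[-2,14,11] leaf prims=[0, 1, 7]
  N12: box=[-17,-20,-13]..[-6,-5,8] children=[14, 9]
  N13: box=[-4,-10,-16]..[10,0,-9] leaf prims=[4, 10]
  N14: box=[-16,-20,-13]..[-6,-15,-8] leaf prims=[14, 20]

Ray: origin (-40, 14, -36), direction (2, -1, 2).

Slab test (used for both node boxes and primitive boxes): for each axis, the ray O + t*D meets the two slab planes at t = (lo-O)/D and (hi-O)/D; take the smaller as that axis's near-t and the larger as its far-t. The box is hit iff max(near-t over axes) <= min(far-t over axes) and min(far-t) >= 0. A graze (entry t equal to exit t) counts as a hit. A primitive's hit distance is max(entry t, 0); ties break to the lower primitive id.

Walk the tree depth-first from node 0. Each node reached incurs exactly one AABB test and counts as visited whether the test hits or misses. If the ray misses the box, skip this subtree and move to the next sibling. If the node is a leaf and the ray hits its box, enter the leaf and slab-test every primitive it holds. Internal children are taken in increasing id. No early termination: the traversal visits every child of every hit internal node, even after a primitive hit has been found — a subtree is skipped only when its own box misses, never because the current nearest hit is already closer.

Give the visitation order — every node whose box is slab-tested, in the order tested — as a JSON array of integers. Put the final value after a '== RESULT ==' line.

Traverse from the root:
N0 x:[21/2,59/2] y:[-5,34] z:[10,29] -> hit [21/2,29], descend [6, 10]
  N6 x:[21/2,59/2] y:[-5,17] z:[21/2,29] -> hit [21/2,17], descend [4, 8]
    N4 x:[21/2,19] y:[0,17] z:[25/2,47/2] -> hit [25/2,17], descend [3, 11]
      N3 x:[21/2,17] y:[4,17] z:[25/2,33/2] -> hit [25/2,33/2] leaf, test {P3@t=25/2, P13(miss)}
      N11 x:[25/2,19] y:[0,11] z:[35/2,47/2] -> miss, prune
    N8 x:[18,59/2] y:[-5,16] z:[21/2,29] -> miss, prune
  N10 x:[23/2,57/2] y:[14,34] z:[10,24] -> hit [14,24], descend [2, 12]
    N2 x:[33/2,57/2] y:[14,33] z:[10,24] -> hit [33/2,24], descend [5, 13]
      N5 x:[33/2,57/2] y:[16,33] z:[33/2,24] -> hit [33/2,24] leaf, test {P6(miss), P9(miss), P18(miss)}
      N13 x:[18,25] y:[14,24] z:[10,27/2] -> miss, prune
    N12 x:[23/2,17] y:[19,34] z:[23/2,22] -> miss, prune

Visited [0, 6, 4, 3, 11, 8, 10, 2, 5, 13, 12]. Tests: 11 box, 2 leaf. Nearest: P3.

== RESULT ==
[0, 6, 4, 3, 11, 8, 10, 2, 5, 13, 12]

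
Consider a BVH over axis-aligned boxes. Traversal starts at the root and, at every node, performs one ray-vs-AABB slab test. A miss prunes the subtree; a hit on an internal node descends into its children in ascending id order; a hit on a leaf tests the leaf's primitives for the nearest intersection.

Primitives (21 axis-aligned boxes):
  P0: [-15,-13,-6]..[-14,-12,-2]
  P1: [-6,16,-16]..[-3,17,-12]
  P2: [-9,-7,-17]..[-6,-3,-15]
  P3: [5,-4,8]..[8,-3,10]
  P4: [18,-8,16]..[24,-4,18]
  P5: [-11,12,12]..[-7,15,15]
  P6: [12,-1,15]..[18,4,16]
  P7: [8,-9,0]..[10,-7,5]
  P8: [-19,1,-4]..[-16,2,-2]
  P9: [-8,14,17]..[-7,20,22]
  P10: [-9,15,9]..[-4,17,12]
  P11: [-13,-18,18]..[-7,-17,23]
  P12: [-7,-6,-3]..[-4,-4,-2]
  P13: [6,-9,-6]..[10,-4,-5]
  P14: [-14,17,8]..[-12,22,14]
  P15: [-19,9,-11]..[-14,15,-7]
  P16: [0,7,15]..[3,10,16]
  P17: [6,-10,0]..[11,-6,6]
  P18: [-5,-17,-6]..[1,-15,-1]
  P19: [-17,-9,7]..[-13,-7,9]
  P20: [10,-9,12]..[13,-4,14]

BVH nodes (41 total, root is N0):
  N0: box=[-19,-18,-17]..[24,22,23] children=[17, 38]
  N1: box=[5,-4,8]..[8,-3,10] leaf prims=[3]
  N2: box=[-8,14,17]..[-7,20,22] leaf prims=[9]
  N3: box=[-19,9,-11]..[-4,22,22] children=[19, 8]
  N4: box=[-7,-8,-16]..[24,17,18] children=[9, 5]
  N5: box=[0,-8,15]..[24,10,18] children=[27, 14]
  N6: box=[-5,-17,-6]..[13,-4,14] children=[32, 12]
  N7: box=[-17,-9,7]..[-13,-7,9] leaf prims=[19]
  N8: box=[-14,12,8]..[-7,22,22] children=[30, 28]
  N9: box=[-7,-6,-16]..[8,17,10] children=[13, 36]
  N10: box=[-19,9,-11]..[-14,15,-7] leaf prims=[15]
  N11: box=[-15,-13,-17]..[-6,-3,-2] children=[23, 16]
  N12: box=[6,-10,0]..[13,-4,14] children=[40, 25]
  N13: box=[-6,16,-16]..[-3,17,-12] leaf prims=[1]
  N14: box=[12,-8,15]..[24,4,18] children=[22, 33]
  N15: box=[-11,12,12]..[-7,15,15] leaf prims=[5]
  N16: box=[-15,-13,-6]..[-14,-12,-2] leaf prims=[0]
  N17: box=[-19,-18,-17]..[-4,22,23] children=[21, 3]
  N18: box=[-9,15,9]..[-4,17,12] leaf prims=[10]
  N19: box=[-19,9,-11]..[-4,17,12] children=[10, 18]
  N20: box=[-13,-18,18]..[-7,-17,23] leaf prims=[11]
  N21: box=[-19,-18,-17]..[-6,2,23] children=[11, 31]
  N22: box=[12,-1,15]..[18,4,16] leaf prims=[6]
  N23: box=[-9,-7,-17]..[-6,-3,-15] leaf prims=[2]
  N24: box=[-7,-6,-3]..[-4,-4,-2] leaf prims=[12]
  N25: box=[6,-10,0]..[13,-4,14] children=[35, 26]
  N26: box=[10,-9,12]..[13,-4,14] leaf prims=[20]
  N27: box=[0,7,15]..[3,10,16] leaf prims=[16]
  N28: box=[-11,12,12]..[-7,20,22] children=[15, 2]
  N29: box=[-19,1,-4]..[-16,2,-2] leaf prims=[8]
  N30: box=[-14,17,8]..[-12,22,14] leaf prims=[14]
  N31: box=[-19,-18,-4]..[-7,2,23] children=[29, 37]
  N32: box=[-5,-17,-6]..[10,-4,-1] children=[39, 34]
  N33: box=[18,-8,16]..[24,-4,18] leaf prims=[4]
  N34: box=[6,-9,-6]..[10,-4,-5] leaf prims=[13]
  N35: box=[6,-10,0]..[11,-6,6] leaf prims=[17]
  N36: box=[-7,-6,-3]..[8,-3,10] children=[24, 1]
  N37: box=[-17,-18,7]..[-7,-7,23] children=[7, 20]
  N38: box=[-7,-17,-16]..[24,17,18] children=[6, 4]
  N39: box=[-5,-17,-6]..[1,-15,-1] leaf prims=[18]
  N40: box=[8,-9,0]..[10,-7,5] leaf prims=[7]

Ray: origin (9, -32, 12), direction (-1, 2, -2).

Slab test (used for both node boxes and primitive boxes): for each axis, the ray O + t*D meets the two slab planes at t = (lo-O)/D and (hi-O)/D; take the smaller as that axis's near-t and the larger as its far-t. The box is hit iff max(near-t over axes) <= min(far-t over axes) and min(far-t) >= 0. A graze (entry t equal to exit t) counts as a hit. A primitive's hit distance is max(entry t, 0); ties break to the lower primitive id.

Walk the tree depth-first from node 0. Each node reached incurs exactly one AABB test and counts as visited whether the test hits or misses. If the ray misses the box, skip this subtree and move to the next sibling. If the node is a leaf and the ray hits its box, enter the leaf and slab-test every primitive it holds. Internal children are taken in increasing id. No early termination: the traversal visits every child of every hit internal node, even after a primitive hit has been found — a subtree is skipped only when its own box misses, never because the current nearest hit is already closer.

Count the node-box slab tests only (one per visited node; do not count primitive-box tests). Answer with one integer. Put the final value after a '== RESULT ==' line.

Walk:
N0 x:[-15,28] y:[7,27] z:[-11/2,29/2] -> hit [7,29/2], descend [17, 38]
  N17 x:[13,28] y:[7,27] z:[-11/2,29/2] -> hit [13,29/2], descend [3, 21]
    N3 x:[13,28] y:[41/2,27] z:[-5,23/2] -> miss, prune
    N21 x:[15,28] y:[7,17] z:[-11/2,29/2] -> miss, prune
  N38 x:[-15,16] y:[15/2,49/2] z:[-3,14] -> hit [15/2,14], descend [4, 6]
    N4 x:[-15,16] y:[12,49/2] z:[-3,14] -> hit [12,14], descend [5, 9]
      N5 x:[-15,9] y:[12,21] z:[-3,-3/2] -> miss, prune
      N9 x:[1,16] y:[13,49/2] z:[1,14] -> hit [13,14], descend [13, 36]
        N13 x:[12,15] y:[24,49/2] z:[12,14] -> miss, prune
        N36 x:[1,16] y:[13,29/2] z:[1,15/2] -> miss, prune
    N6 x:[-4,14] y:[15/2,14] z:[-1,9] -> hit [15/2,9], descend [12, 32]
      N12 x:[-4,3] y:[11,14] z:[-1,6] -> miss, prune
      N32 x:[-1,14] y:[15/2,14] z:[13/2,9] -> hit [15/2,9], descend [34, 39]
        N34 x:[-1,3] y:[23/2,14] z:[17/2,9] -> miss, prune
        N39 x:[8,14] y:[15/2,17/2] z:[13/2,9] -> hit [8,17/2] leaf, test {P18@t=8}

order=[0, 17, 3, 21, 38, 4, 5, 9, 13, 36, 6, 12, 32, 34, 39]  |boxes|=15  |leaves|=1  hit=P18

== RESULT ==
15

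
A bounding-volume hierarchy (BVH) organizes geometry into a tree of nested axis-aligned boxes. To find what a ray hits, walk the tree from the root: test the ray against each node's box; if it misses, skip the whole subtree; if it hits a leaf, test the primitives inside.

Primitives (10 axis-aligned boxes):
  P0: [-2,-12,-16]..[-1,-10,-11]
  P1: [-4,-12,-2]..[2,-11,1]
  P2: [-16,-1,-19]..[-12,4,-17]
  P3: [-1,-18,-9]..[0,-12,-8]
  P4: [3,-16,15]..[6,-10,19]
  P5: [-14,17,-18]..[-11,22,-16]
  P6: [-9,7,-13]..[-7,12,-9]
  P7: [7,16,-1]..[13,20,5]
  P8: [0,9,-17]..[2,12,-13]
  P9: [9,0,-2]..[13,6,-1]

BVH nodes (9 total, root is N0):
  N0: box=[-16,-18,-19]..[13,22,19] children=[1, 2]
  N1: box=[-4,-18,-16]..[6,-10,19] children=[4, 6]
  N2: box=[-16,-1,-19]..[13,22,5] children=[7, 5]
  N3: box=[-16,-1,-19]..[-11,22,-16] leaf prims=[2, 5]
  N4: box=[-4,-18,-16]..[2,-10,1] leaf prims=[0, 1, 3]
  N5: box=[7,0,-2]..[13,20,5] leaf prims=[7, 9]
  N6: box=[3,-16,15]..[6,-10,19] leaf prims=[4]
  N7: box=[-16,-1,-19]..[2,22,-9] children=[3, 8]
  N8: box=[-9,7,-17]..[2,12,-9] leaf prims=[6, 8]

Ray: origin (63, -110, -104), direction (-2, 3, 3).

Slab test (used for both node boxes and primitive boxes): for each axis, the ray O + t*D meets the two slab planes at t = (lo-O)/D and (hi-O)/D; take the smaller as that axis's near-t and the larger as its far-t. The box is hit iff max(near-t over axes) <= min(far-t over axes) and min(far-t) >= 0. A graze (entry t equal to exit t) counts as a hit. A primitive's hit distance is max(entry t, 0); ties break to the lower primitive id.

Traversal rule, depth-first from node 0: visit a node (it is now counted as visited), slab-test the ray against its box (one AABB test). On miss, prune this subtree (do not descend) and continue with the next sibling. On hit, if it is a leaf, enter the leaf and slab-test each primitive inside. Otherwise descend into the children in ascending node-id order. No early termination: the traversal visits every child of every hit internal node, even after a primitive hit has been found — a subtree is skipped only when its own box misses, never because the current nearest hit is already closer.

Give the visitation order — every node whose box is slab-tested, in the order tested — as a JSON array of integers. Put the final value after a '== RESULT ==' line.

Trace the traversal:
N0 x:[25,79/2] y:[92/3,44] z:[85/3,41] -> hit [92/3,79/2], descend [1, 2]
  N1 x:[57/2,67/2] y:[92/3,100/3] z:[88/3,41] -> hit [92/3,100/3], descend [4, 6]
    N4 x:[61/2,67/2] y:[92/3,100/3] z:[88/3,35] -> hit [92/3,100/3] leaf, test {P0(miss), P1(miss), P3@t=95/3}
    N6 x:[57/2,30] y:[94/3,100/3] z:[119/3,41] -> miss, prune
  N2 x:[25,79/2] y:[109/3,44] z:[85/3,109/3] -> hit [109/3,109/3], descend [5, 7]
    N5 x:[25,28] y:[110/3,130/3] z:[34,109/3] -> miss, prune
    N7 x:[61/2,79/2] y:[109/3,44] z:[85/3,95/3] -> miss, prune

Summary -> nodes [0, 1, 4, 6, 2, 5, 7]; box-tests=7; leaf-entries=1; first=P3

== RESULT ==
[0, 1, 4, 6, 2, 5, 7]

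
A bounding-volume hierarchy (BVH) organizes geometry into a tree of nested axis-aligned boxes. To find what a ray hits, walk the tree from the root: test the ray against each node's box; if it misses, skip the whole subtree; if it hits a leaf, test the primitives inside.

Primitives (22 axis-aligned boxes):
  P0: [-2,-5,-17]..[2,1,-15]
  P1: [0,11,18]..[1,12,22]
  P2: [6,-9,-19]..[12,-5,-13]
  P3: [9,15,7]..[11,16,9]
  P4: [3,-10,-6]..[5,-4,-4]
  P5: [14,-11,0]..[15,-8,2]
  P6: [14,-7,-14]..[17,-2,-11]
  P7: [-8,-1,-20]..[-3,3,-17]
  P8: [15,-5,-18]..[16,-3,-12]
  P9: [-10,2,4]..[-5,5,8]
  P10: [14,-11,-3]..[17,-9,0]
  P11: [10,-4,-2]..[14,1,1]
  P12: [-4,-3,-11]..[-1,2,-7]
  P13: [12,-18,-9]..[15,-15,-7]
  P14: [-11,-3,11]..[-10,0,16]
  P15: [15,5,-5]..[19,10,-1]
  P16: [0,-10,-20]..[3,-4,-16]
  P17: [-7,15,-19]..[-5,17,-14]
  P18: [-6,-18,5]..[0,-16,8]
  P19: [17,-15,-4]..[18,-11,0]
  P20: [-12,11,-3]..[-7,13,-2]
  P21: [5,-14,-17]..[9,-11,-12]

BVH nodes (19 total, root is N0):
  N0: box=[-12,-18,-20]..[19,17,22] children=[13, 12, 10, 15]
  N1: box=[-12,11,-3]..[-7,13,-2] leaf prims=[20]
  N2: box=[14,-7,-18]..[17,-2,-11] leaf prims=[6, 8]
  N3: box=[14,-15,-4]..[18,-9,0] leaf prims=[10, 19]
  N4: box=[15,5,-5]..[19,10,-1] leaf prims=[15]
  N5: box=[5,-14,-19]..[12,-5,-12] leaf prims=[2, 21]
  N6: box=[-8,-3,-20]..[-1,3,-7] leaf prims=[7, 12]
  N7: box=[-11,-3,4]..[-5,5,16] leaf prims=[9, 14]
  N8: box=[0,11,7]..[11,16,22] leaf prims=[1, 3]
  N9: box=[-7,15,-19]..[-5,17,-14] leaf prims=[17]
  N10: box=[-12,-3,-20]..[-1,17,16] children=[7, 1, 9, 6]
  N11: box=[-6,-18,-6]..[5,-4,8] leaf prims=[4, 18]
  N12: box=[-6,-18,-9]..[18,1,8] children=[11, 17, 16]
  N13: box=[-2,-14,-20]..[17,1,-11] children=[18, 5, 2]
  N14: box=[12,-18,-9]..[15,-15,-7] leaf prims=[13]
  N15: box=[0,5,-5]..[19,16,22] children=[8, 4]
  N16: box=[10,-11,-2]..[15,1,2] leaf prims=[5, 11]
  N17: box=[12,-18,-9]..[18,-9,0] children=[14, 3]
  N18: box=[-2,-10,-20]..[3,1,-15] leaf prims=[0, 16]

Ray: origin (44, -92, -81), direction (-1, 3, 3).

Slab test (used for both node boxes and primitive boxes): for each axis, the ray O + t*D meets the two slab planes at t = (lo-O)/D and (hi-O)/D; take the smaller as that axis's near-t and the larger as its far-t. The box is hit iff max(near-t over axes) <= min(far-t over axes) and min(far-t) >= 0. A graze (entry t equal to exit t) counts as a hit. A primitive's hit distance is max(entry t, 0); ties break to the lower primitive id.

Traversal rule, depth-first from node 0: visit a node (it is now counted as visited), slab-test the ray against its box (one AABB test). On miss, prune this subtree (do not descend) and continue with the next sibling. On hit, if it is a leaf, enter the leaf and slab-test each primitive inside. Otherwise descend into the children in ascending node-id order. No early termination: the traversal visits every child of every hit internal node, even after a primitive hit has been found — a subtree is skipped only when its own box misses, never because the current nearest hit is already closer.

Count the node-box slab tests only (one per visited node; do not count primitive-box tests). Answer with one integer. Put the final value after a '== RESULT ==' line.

Trace the traversal:
N0 x:[25,56] y:[74/3,109/3] z:[61/3,103/3] -> hit [25,103/3], descend [10, 12, 13, 15]
  N10 x:[45,56] y:[89/3,109/3] z:[61/3,97/3] -> miss, prune
  N12 x:[26,50] y:[74/3,31] z:[24,89/3] -> hit [26,89/3], descend [11, 16, 17]
    N11 x:[39,50] y:[74/3,88/3] z:[25,89/3] -> miss, prune
    N16 x:[29,34] y:[27,31] z:[79/3,83/3] -> miss, prune
    N17 x:[26,32] y:[74/3,83/3] z:[24,27] -> hit [26,27], descend [3, 14]
      N3 x:[26,30] y:[77/3,83/3] z:[77/3,27] -> hit [26,27] leaf, test {P10@t=27, P19@t=26}
      N14 x:[29,32] y:[74/3,77/3] z:[24,74/3] -> miss, prune
  N13 x:[27,46] y:[26,31] z:[61/3,70/3] -> miss, prune
  N15 x:[25,44] y:[97/3,36] z:[76/3,103/3] -> hit [97/3,103/3], descend [4, 8]
    N4 x:[25,29] y:[97/3,34] z:[76/3,80/3] -> miss, prune
    N8 x:[33,44] y:[103/3,36] z:[88/3,103/3] -> hit [103/3,103/3] leaf, test {P1(miss), P3(miss)}

Visited [0, 10, 12, 11, 16, 17, 3, 14, 13, 15, 4, 8]. Tests: 12 box, 2 leaf. Nearest: P19.

== RESULT ==
12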